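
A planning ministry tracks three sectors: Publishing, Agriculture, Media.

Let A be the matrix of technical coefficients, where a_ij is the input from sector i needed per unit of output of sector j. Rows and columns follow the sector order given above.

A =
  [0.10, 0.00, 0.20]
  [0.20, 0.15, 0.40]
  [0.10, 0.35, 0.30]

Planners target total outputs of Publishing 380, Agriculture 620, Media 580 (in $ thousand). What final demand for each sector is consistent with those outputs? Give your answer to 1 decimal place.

I − A =
  [   0.90     0.00    -0.20]
  [  -0.20     0.85    -0.40]
  [  -0.10    -0.35     0.70]
d = (I − A) x:
  d_1 = (+0.90)·380 + (+0.00)·620 + (-0.20)·580 = 226.0
  d_2 = (-0.20)·380 + (+0.85)·620 + (-0.40)·580 = 219.0
  d_3 = (-0.10)·380 + (-0.35)·620 + (+0.70)·580 = 151.0

d_1 = 226.0, d_2 = 219.0, d_3 = 151.0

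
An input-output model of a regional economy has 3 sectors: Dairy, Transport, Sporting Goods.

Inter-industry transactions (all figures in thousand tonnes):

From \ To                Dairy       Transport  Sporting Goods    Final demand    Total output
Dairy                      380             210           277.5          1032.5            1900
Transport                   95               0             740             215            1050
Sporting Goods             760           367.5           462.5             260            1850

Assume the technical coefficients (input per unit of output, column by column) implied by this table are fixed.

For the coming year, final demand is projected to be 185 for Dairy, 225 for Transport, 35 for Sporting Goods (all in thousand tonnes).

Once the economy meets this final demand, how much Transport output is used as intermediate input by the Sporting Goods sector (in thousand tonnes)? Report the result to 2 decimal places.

Technical coefficients a_ij = z_ij / X_j:
  a_11 = 380/1900 = 0.20, a_21 = 95/1900 = 0.05, a_31 = 760/1900 = 0.40
  a_12 = 210/1050 = 0.20, a_22 = 0/1050 = 0.00, a_32 = 367.5/1050 = 0.35
  a_13 = 277.5/1850 = 0.15, a_23 = 740/1850 = 0.40, a_33 = 462.5/1850 = 0.25
I − A =
  [   0.80    -0.20    -0.15]
  [  -0.05     1.00    -0.40]
  [  -0.40    -0.35     0.75]
Cofactors of I−A, C_ij = (−1)^(i+j)·(minor ij) (rows/columns in the sector order above):
  C_11 = (1.00)(0.75) − (-0.40)(-0.35) = 0.6100
  C_12 = −[(-0.05)(0.75) − (-0.40)(-0.40)] = 0.1975
  C_13 = (-0.05)(-0.35) − (1.00)(-0.40) = 0.4175
  C_21 = −[(-0.20)(0.75) − (-0.15)(-0.35)] = 0.2025
  C_22 = (0.80)(0.75) − (-0.15)(-0.40) = 0.5400
  C_23 = −[(0.80)(-0.35) − (-0.20)(-0.40)] = 0.3600
  C_31 = (-0.20)(-0.40) − (-0.15)(1.00) = 0.2300
  C_32 = −[(0.80)(-0.40) − (-0.15)(-0.05)] = 0.3275
  C_33 = (0.80)(1.00) − (-0.20)(-0.05) = 0.7900
det(I−A) = Σ_j (I−A)_1j·C_1j = (0.80)(0.6100) + (-0.20)(0.1975) + (-0.15)(0.4175) = 0.385875
adj(I−A) = Cᵀ =
  [ 0.6100   0.2025   0.2300]
  [ 0.1975   0.5400   0.3275]
  [ 0.4175   0.3600   0.7900]
(I − A)⁻¹ = adj(I−A) / det(I−A) ≈
  [   1.5808     0.5248     0.5960]
  [   0.5118     1.3994     0.8487]
  [   1.0820     0.9329     2.0473]
First solve x = (I − A)⁻¹ d = adj(I−A)·d / det(I−A); in particular x_3 = (0.4175·185 + 0.3600·225 + 0.7900·35) / 0.385875 = 185.8875 / 0.385875 ≈ 481.7298.
Intermediate flow from 2 to 3: z_23 = a_23 · x_3 = 0.40 × 185.8875 / 0.385875 = 74.355 / 0.385875 ≈ 192.69.

z_23 = 192.69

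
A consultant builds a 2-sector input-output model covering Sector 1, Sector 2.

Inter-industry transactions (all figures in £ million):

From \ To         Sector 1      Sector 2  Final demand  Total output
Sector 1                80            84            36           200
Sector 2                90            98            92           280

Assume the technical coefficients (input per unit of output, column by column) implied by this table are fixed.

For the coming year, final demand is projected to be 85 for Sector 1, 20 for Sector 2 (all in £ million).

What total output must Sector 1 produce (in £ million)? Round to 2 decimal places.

Technical coefficients a_ij = z_ij / X_j:
  a_11 = 80/200 = 0.40, a_21 = 90/200 = 0.45
  a_12 = 84/280 = 0.30, a_22 = 98/280 = 0.35
I − A =
  [   0.60    -0.30]
  [  -0.45     0.65]
det(I−A) = (0.60)(0.65) − (-0.30)(-0.45) = 0.2550
adj(I−A) = [[0.65, 0.30], [0.45, 0.60]]
(I − A)⁻¹ = adj(I−A) / det(I−A) ≈
  [   2.5490     1.1765]
  [   1.7647     2.3529]
x = (I − A)⁻¹ d = adj(I−A)·d / det(I−A), with det(I−A) = 0.2550:
  x_1 = (0.65·85 + 0.30·20) / 0.2550 = 61.25 / 0.2550 ≈ 240.20
  x_2 = (0.45·85 + 0.60·20) / 0.2550 = 50.25 / 0.2550 ≈ 197.06

x_1 = 240.20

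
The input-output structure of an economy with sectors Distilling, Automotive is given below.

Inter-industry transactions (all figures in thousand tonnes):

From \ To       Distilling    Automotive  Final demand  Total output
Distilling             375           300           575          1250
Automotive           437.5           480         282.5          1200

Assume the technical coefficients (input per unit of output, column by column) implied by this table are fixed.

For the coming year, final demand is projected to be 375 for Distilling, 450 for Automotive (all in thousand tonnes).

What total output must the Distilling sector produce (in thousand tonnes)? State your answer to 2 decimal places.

Technical coefficients a_ij = z_ij / X_j:
  a_11 = 375/1250 = 0.30, a_21 = 437.5/1250 = 0.35
  a_12 = 300/1200 = 0.25, a_22 = 480/1200 = 0.40
I − A =
  [   0.70    -0.25]
  [  -0.35     0.60]
det(I−A) = (0.70)(0.60) − (-0.25)(-0.35) = 0.3325
adj(I−A) = [[0.60, 0.25], [0.35, 0.70]]
(I − A)⁻¹ = adj(I−A) / det(I−A) ≈
  [   1.8045     0.7519]
  [   1.0526     2.1053]
x = (I − A)⁻¹ d = adj(I−A)·d / det(I−A), with det(I−A) = 0.3325:
  x_1 = (0.60·375 + 0.25·450) / 0.3325 = 337.50 / 0.3325 ≈ 1015.04
  x_2 = (0.35·375 + 0.70·450) / 0.3325 = 446.25 / 0.3325 ≈ 1342.11

x_1 = 1015.04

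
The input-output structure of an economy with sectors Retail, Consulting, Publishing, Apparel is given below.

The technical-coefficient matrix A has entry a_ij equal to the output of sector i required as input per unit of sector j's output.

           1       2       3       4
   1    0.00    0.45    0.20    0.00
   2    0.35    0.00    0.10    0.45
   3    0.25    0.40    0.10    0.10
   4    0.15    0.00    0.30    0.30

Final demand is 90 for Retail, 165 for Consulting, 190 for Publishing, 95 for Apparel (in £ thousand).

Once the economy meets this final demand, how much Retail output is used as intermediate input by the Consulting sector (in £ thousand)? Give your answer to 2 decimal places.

I − A =
  [   1.00    -0.45    -0.20     0.00]
  [  -0.35     1.00    -0.10    -0.45]
  [  -0.25    -0.40     0.90    -0.10]
  [  -0.15     0.00    -0.30     0.70]
Compute the cofactors C_ij = (−1)^(i+j)·(3×3 minor ij) of I−A; the adjugate is their transpose:
adj(I−A) = Cᵀ =
  [ 0.518000   0.326000   0.232250   0.242750]
  [ 0.323500   0.562000   0.267500   0.399500]
  [ 0.315000   0.365500   0.559375   0.314875]
  [ 0.246000   0.226500   0.289500   0.629000]
det(I−A) = Σ_j (I−A)_1j·C_1j = (1.00)(0.518000) + (-0.45)(0.323500) + (-0.20)(0.315000) + (0.00)(0.246000) = 0.309425
(I − A)⁻¹ = adj(I−A) / det(I−A) ≈
  [   1.6741     1.0536     0.7506     0.7845]
  [   1.0455     1.8163     0.8645     1.2911]
  [   1.0180     1.1812     1.8078     1.0176]
  [   0.7950     0.7320     0.9356     2.0328]
First solve x = (I − A)⁻¹ d = adj(I−A)·d / det(I−A); in particular x_2 = (0.323500·90 + 0.562000·165 + 0.267500·190 + 0.399500·95) / 0.309425 = 210.6225 / 0.309425 ≈ 680.6900.
Intermediate flow from 1 to 2: z_12 = a_12 · x_2 = 0.45 × 210.6225 / 0.309425 = 94.780125 / 0.309425 ≈ 306.31.

z_12 = 306.31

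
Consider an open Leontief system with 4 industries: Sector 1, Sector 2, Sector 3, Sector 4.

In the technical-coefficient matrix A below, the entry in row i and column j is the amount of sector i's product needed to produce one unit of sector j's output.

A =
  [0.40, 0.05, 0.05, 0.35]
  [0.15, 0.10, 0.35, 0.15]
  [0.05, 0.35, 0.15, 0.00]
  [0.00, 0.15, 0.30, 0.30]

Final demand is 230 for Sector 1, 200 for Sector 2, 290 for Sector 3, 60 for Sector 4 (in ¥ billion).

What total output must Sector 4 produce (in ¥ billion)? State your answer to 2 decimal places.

I − A =
  [   0.60    -0.05    -0.05    -0.35]
  [  -0.15     0.90    -0.35    -0.15]
  [  -0.05    -0.35     0.85     0.00]
  [   0.00    -0.15    -0.30     0.70]
Compute the cofactors C_ij = (−1)^(i+j)·(3×3 minor ij) of I−A; the adjugate is their transpose:
adj(I−A) = Cᵀ =
  [ 0.414875   0.123375   0.157750   0.233875]
  [ 0.103750   0.350000   0.195000   0.126875]
  [ 0.067125   0.151375   0.351375   0.066000]
  [ 0.051000   0.139875   0.192375   0.373375]
det(I−A) = Σ_j (I−A)_1j·C_1j = (0.60)(0.414875) + (-0.05)(0.103750) + (-0.05)(0.067125) + (-0.35)(0.051000) = 0.22253125
(I − A)⁻¹ = adj(I−A) / det(I−A) ≈
  [   1.8643     0.5544     0.7089     1.0510]
  [   0.4662     1.5728     0.8763     0.5701]
  [   0.3016     0.6802     1.5790     0.2966]
  [   0.2292     0.6286     0.8645     1.6779]
x = (I − A)⁻¹ d = adj(I−A)·d / det(I−A), with det(I−A) = 0.22253125:
  x_1 = (0.414875·230 + 0.123375·200 + 0.157750·290 + 0.233875·60) / 0.22253125 = 179.87625 / 0.22253125 ≈ 808.32
  x_2 = (0.103750·230 + 0.350000·200 + 0.195000·290 + 0.126875·60) / 0.22253125 = 158.025 / 0.22253125 ≈ 710.12
  x_3 = (0.067125·230 + 0.151375·200 + 0.351375·290 + 0.066000·60) / 0.22253125 = 151.5725 / 0.22253125 ≈ 681.13
  x_4 = (0.051000·230 + 0.139875·200 + 0.192375·290 + 0.373375·60) / 0.22253125 = 117.89625 / 0.22253125 ≈ 529.80

x_4 = 529.80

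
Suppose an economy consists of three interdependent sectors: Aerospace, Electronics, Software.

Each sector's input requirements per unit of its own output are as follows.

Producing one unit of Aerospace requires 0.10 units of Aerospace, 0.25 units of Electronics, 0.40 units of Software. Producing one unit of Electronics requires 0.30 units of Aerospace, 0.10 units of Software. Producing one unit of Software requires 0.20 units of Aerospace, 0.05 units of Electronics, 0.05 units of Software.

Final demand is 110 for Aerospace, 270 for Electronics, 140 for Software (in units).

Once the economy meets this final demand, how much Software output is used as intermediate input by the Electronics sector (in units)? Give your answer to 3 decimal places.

I − A =
  [   0.90    -0.30    -0.20]
  [  -0.25     1.00    -0.05]
  [  -0.40    -0.10     0.95]
Cofactors of I−A, C_ij = (−1)^(i+j)·(minor ij) (rows/columns in the sector order above):
  C_11 = (1.00)(0.95) − (-0.05)(-0.10) = 0.9450
  C_12 = −[(-0.25)(0.95) − (-0.05)(-0.40)] = 0.2575
  C_13 = (-0.25)(-0.10) − (1.00)(-0.40) = 0.4250
  C_21 = −[(-0.30)(0.95) − (-0.20)(-0.10)] = 0.3050
  C_22 = (0.90)(0.95) − (-0.20)(-0.40) = 0.7750
  C_23 = −[(0.90)(-0.10) − (-0.30)(-0.40)] = 0.2100
  C_31 = (-0.30)(-0.05) − (-0.20)(1.00) = 0.2150
  C_32 = −[(0.90)(-0.05) − (-0.20)(-0.25)] = 0.0950
  C_33 = (0.90)(1.00) − (-0.30)(-0.25) = 0.8250
det(I−A) = Σ_j (I−A)_1j·C_1j = (0.90)(0.9450) + (-0.30)(0.2575) + (-0.20)(0.4250) = 0.68825
adj(I−A) = Cᵀ =
  [ 0.9450   0.3050   0.2150]
  [ 0.2575   0.7750   0.0950]
  [ 0.4250   0.2100   0.8250]
(I − A)⁻¹ = adj(I−A) / det(I−A) ≈
  [   1.3730     0.4432     0.3124]
  [   0.3741     1.1260     0.1380]
  [   0.6175     0.3051     1.1987]
First solve x = (I − A)⁻¹ d = adj(I−A)·d / det(I−A); in particular x_E = (0.2575·110 + 0.7750·270 + 0.0950·140) / 0.68825 = 250.875 / 0.68825 ≈ 364.51144.
Intermediate flow from S to E: z_SE = a_SE · x_E = 0.10 × 250.875 / 0.68825 = 25.0875 / 0.68825 ≈ 36.451.

z_SE = 36.451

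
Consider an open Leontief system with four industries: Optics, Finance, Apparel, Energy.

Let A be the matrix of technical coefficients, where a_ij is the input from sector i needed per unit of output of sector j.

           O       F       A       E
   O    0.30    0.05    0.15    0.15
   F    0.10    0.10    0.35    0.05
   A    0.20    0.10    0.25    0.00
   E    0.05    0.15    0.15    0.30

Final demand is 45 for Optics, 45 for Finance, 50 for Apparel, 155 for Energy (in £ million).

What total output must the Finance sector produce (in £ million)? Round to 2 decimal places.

I − A =
  [   0.70    -0.05    -0.15    -0.15]
  [  -0.10     0.90    -0.35    -0.05]
  [  -0.20    -0.10     0.75     0.00]
  [  -0.05    -0.15    -0.15     0.70]
Compute the cofactors C_ij = (−1)^(i+j)·(3×3 minor ij) of I−A; the adjugate is their transpose:
adj(I−A) = Cᵀ =
  [ 0.441625   0.055875   0.134125   0.098625]
  [ 0.104875   0.336375   0.187250   0.046500]
  [ 0.131750   0.059750   0.423125   0.032500]
  [ 0.082250   0.088875   0.140375   0.412250]
det(I−A) = Σ_j (I−A)_1j·C_1j = (0.70)(0.441625) + (-0.05)(0.104875) + (-0.15)(0.131750) + (-0.15)(0.082250) = 0.27179375
(I − A)⁻¹ = adj(I−A) / det(I−A) ≈
  [   1.6249     0.2056     0.4935     0.3629]
  [   0.3859     1.2376     0.6889     0.1711]
  [   0.4847     0.2198     1.5568     0.1196]
  [   0.3026     0.3270     0.5165     1.5168]
x = (I − A)⁻¹ d = adj(I−A)·d / det(I−A), with det(I−A) = 0.27179375:
  x_O = (0.441625·45 + 0.055875·45 + 0.134125·50 + 0.098625·155) / 0.27179375 = 44.380625 / 0.27179375 ≈ 163.29
  x_F = (0.104875·45 + 0.336375·45 + 0.187250·50 + 0.046500·155) / 0.27179375 = 36.42625 / 0.27179375 ≈ 134.02
  x_A = (0.131750·45 + 0.059750·45 + 0.423125·50 + 0.032500·155) / 0.27179375 = 34.81125 / 0.27179375 ≈ 128.08
  x_E = (0.082250·45 + 0.088875·45 + 0.140375·50 + 0.412250·155) / 0.27179375 = 78.618125 / 0.27179375 ≈ 289.26

x_F = 134.02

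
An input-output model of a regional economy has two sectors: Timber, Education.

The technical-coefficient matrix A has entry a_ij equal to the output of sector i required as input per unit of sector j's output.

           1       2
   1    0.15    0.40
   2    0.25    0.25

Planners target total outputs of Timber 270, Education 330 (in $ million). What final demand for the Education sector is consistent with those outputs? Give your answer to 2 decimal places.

d_2 = 180.00

I − A =
  [   0.85    -0.40]
  [  -0.25     0.75]
d = (I − A) x:
  d_1 = (+0.85)·270 + (-0.40)·330 = 97.50
  d_2 = (-0.25)·270 + (+0.75)·330 = 180.00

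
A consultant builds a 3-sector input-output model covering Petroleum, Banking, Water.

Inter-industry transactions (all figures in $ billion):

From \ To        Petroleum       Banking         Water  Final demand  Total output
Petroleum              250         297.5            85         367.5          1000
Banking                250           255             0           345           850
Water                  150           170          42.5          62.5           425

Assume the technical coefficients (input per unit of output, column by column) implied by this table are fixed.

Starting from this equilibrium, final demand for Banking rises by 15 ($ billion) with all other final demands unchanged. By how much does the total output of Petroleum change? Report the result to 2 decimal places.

Δx_1 = 14.68

Technical coefficients a_ij = z_ij / X_j:
  a_11 = 250/1000 = 0.25, a_21 = 250/1000 = 0.25, a_31 = 150/1000 = 0.15
  a_12 = 297.5/850 = 0.35, a_22 = 255/850 = 0.30, a_32 = 170/850 = 0.20
  a_13 = 85/425 = 0.20, a_23 = 0/425 = 0.00, a_33 = 42.5/425 = 0.10
I − A =
  [   0.75    -0.35    -0.20]
  [  -0.25     0.70     0.00]
  [  -0.15    -0.20     0.90]
Cofactors of I−A, C_ij = (−1)^(i+j)·(minor ij) (rows/columns in the sector order above):
  C_11 = (0.70)(0.90) − (0.00)(-0.20) = 0.6300
  C_12 = −[(-0.25)(0.90) − (0.00)(-0.15)] = 0.2250
  C_13 = (-0.25)(-0.20) − (0.70)(-0.15) = 0.1550
  C_21 = −[(-0.35)(0.90) − (-0.20)(-0.20)] = 0.3550
  C_22 = (0.75)(0.90) − (-0.20)(-0.15) = 0.6450
  C_23 = −[(0.75)(-0.20) − (-0.35)(-0.15)] = 0.2025
  C_31 = (-0.35)(0.00) − (-0.20)(0.70) = 0.1400
  C_32 = −[(0.75)(0.00) − (-0.20)(-0.25)] = 0.0500
  C_33 = (0.75)(0.70) − (-0.35)(-0.25) = 0.4375
det(I−A) = Σ_j (I−A)_1j·C_1j = (0.75)(0.6300) + (-0.35)(0.2250) + (-0.20)(0.1550) = 0.36275
adj(I−A) = Cᵀ =
  [ 0.6300   0.3550   0.1400]
  [ 0.2250   0.6450   0.0500]
  [ 0.1550   0.2025   0.4375]
(I − A)⁻¹ = adj(I−A) / det(I−A) ≈
  [   1.7367     0.9786     0.3859]
  [   0.6203     1.7781     0.1378]
  [   0.4273     0.5582     1.2061]
Δx = (I − A)⁻¹ Δd with Δd having +15 in the Banking component and 0 elsewhere.
So Δx_1 = L_12 · (+15), where L_12 = adj(I−A)_12 / det(I−A) = 0.3550 / 0.36275.
Δx_1 = 0.3550 × (+15) / 0.36275 = 5.325 / 0.36275 ≈ 14.68.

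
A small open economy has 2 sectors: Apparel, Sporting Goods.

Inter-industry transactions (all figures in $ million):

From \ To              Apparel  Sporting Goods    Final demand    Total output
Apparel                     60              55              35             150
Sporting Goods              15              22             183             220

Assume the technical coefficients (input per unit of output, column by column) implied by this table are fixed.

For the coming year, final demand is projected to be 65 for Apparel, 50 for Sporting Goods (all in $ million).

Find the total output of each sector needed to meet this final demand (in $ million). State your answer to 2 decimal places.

x_1 = 137.86, x_2 = 70.87

Technical coefficients a_ij = z_ij / X_j:
  a_11 = 60/150 = 0.40, a_21 = 15/150 = 0.10
  a_12 = 55/220 = 0.25, a_22 = 22/220 = 0.10
I − A =
  [   0.60    -0.25]
  [  -0.10     0.90]
det(I−A) = (0.60)(0.90) − (-0.25)(-0.10) = 0.5150
adj(I−A) = [[0.90, 0.25], [0.10, 0.60]]
(I − A)⁻¹ = adj(I−A) / det(I−A) ≈
  [   1.7476     0.4854]
  [   0.1942     1.1650]
x = (I − A)⁻¹ d = adj(I−A)·d / det(I−A), with det(I−A) = 0.5150:
  x_1 = (0.90·65 + 0.25·50) / 0.5150 = 71.00 / 0.5150 ≈ 137.86
  x_2 = (0.10·65 + 0.60·50) / 0.5150 = 36.50 / 0.5150 ≈ 70.87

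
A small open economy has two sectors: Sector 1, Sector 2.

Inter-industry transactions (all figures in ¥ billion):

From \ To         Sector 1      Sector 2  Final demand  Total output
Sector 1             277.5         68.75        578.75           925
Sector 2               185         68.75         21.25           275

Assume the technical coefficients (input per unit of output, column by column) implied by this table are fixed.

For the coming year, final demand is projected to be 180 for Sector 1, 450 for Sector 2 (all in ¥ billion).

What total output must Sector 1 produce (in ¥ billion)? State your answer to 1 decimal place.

x_1 = 521.1

Technical coefficients a_ij = z_ij / X_j:
  a_11 = 277.5/925 = 0.30, a_21 = 185/925 = 0.20
  a_12 = 68.75/275 = 0.25, a_22 = 68.75/275 = 0.25
I − A =
  [   0.70    -0.25]
  [  -0.20     0.75]
det(I−A) = (0.70)(0.75) − (-0.25)(-0.20) = 0.4750
adj(I−A) = [[0.75, 0.25], [0.20, 0.70]]
(I − A)⁻¹ = adj(I−A) / det(I−A) ≈
  [   1.5789     0.5263]
  [   0.4211     1.4737]
x = (I − A)⁻¹ d = adj(I−A)·d / det(I−A), with det(I−A) = 0.4750:
  x_1 = (0.75·180 + 0.25·450) / 0.4750 = 247.50 / 0.4750 ≈ 521.1
  x_2 = (0.20·180 + 0.70·450) / 0.4750 = 351.00 / 0.4750 ≈ 738.9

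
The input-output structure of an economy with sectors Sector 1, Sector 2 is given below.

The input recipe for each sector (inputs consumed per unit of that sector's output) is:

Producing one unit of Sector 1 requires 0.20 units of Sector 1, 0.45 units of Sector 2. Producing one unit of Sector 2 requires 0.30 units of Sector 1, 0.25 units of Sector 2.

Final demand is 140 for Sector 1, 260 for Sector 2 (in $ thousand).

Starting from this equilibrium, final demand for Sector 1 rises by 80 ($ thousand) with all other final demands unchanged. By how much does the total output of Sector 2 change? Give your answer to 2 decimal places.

I − A =
  [   0.80    -0.30]
  [  -0.45     0.75]
det(I−A) = (0.80)(0.75) − (-0.30)(-0.45) = 0.4650
adj(I−A) = [[0.75, 0.30], [0.45, 0.80]]
(I − A)⁻¹ = adj(I−A) / det(I−A) ≈
  [   1.6129     0.6452]
  [   0.9677     1.7204]
Δx = (I − A)⁻¹ Δd with Δd having +80 in the Sector 1 component and 0 elsewhere.
So Δx_2 = L_21 · (+80), where L_21 = adj(I−A)_21 / det(I−A) = 0.45 / 0.4650.
Δx_2 = 0.45 × (+80) / 0.4650 = 36.00 / 0.4650 ≈ 77.42.

Δx_2 = 77.42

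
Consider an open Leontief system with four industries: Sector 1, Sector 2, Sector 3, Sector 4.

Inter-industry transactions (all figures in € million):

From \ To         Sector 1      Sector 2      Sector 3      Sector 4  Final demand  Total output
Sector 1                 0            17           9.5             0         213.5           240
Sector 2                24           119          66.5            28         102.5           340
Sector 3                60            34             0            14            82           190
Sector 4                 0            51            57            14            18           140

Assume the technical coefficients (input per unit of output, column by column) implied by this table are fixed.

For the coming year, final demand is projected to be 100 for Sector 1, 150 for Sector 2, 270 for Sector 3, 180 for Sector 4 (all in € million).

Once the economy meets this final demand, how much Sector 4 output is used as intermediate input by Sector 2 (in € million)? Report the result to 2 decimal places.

z_42 = 91.75

Technical coefficients a_ij = z_ij / X_j:
  a_11 = 0/240 = 0.00, a_21 = 24/240 = 0.10, a_31 = 60/240 = 0.25, a_41 = 0/240 = 0.00
  a_12 = 17/340 = 0.05, a_22 = 119/340 = 0.35, a_32 = 34/340 = 0.10, a_42 = 51/340 = 0.15
  a_13 = 9.5/190 = 0.05, a_23 = 66.5/190 = 0.35, a_33 = 0/190 = 0.00, a_43 = 57/190 = 0.30
  a_14 = 0/140 = 0.00, a_24 = 28/140 = 0.20, a_34 = 14/140 = 0.10, a_44 = 14/140 = 0.10
I − A =
  [   1.00    -0.05    -0.05     0.00]
  [  -0.10     0.65    -0.35    -0.20]
  [  -0.25    -0.10     1.00    -0.10]
  [   0.00    -0.15    -0.30     0.90]
Compute the cofactors C_ij = (−1)^(i+j)·(3×3 minor ij) of I−A; the adjugate is their transpose:
adj(I−A) = Cᵀ =
  [ 0.492750   0.048750   0.046500   0.016000]
  [ 0.180750   0.858750   0.379500   0.233000]
  [ 0.149250   0.116250   0.550500   0.087000]
  [ 0.079875   0.181875   0.246750   0.597000]
det(I−A) = Σ_j (I−A)_1j·C_1j = (1.00)(0.492750) + (-0.05)(0.180750) + (-0.05)(0.149250) + (0.00)(0.079875) = 0.47625
(I − A)⁻¹ = adj(I−A) / det(I−A) ≈
  [   1.0346     0.1024     0.0976     0.0336]
  [   0.3795     1.8031     0.7969     0.4892]
  [   0.3134     0.2441     1.1559     0.1827]
  [   0.1677     0.3819     0.5181     1.2535]
First solve x = (I − A)⁻¹ d = adj(I−A)·d / det(I−A); in particular x_2 = (0.180750·100 + 0.858750·150 + 0.379500·270 + 0.233000·180) / 0.47625 = 291.2925 / 0.47625 ≈ 611.6378.
Intermediate flow from 4 to 2: z_42 = a_42 · x_2 = 0.15 × 291.2925 / 0.47625 = 43.693875 / 0.47625 ≈ 91.75.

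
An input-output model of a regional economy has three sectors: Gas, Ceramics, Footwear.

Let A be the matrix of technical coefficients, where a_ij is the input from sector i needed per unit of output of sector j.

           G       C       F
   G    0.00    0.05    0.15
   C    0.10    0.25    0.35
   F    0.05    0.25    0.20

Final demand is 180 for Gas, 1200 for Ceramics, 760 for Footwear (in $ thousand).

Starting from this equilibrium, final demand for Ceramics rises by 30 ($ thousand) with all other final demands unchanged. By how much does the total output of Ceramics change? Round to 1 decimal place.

I − A =
  [   1.00    -0.05    -0.15]
  [  -0.10     0.75    -0.35]
  [  -0.05    -0.25     0.80]
Cofactors of I−A, C_ij = (−1)^(i+j)·(minor ij) (rows/columns in the sector order above):
  C_11 = (0.75)(0.80) − (-0.35)(-0.25) = 0.5125
  C_12 = −[(-0.10)(0.80) − (-0.35)(-0.05)] = 0.0975
  C_13 = (-0.10)(-0.25) − (0.75)(-0.05) = 0.0625
  C_21 = −[(-0.05)(0.80) − (-0.15)(-0.25)] = 0.0775
  C_22 = (1.00)(0.80) − (-0.15)(-0.05) = 0.7925
  C_23 = −[(1.00)(-0.25) − (-0.05)(-0.05)] = 0.2525
  C_31 = (-0.05)(-0.35) − (-0.15)(0.75) = 0.1300
  C_32 = −[(1.00)(-0.35) − (-0.15)(-0.10)] = 0.3650
  C_33 = (1.00)(0.75) − (-0.05)(-0.10) = 0.7450
det(I−A) = Σ_j (I−A)_1j·C_1j = (1.00)(0.5125) + (-0.05)(0.0975) + (-0.15)(0.0625) = 0.49825
adj(I−A) = Cᵀ =
  [ 0.5125   0.0775   0.1300]
  [ 0.0975   0.7925   0.3650]
  [ 0.0625   0.2525   0.7450]
(I − A)⁻¹ = adj(I−A) / det(I−A) ≈
  [   1.0286     0.1555     0.2609]
  [   0.1957     1.5906     0.7326]
  [   0.1254     0.5068     1.4952]
Δx = (I − A)⁻¹ Δd with Δd having +30 in the Ceramics component and 0 elsewhere.
So Δx_C = L_CC · (+30), where L_CC = adj(I−A)_CC / det(I−A) = 0.7925 / 0.49825.
Δx_C = 0.7925 × (+30) / 0.49825 = 23.775 / 0.49825 ≈ 47.7.

Δx_C = 47.7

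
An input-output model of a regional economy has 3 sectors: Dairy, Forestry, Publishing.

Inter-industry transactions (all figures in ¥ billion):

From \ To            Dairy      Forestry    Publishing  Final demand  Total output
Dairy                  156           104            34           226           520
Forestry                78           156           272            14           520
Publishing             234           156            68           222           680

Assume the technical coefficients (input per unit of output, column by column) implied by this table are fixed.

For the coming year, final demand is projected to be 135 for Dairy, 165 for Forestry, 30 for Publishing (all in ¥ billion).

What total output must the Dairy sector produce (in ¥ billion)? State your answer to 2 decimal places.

Technical coefficients a_ij = z_ij / X_j:
  a_DD = 156/520 = 0.30, a_FD = 78/520 = 0.15, a_PD = 234/520 = 0.45
  a_DF = 104/520 = 0.20, a_FF = 156/520 = 0.30, a_PF = 156/520 = 0.30
  a_DP = 34/680 = 0.05, a_FP = 272/680 = 0.40, a_PP = 68/680 = 0.10
I − A =
  [   0.70    -0.20    -0.05]
  [  -0.15     0.70    -0.40]
  [  -0.45    -0.30     0.90]
Cofactors of I−A, C_ij = (−1)^(i+j)·(minor ij) (rows/columns in the sector order above):
  C_11 = (0.70)(0.90) − (-0.40)(-0.30) = 0.5100
  C_12 = −[(-0.15)(0.90) − (-0.40)(-0.45)] = 0.3150
  C_13 = (-0.15)(-0.30) − (0.70)(-0.45) = 0.3600
  C_21 = −[(-0.20)(0.90) − (-0.05)(-0.30)] = 0.1950
  C_22 = (0.70)(0.90) − (-0.05)(-0.45) = 0.6075
  C_23 = −[(0.70)(-0.30) − (-0.20)(-0.45)] = 0.3000
  C_31 = (-0.20)(-0.40) − (-0.05)(0.70) = 0.1150
  C_32 = −[(0.70)(-0.40) − (-0.05)(-0.15)] = 0.2875
  C_33 = (0.70)(0.70) − (-0.20)(-0.15) = 0.4600
det(I−A) = Σ_j (I−A)_1j·C_1j = (0.70)(0.5100) + (-0.20)(0.3150) + (-0.05)(0.3600) = 0.2760
adj(I−A) = Cᵀ =
  [ 0.5100   0.1950   0.1150]
  [ 0.3150   0.6075   0.2875]
  [ 0.3600   0.3000   0.4600]
(I − A)⁻¹ = adj(I−A) / det(I−A) ≈
  [   1.8478     0.7065     0.4167]
  [   1.1413     2.2011     1.0417]
  [   1.3043     1.0870     1.6667]
x = (I − A)⁻¹ d = adj(I−A)·d / det(I−A), with det(I−A) = 0.2760:
  x_D = (0.5100·135 + 0.1950·165 + 0.1150·30) / 0.2760 = 104.475 / 0.2760 ≈ 378.53
  x_F = (0.3150·135 + 0.6075·165 + 0.2875·30) / 0.2760 = 151.3875 / 0.2760 ≈ 548.51
  x_P = (0.3600·135 + 0.3000·165 + 0.4600·30) / 0.2760 = 111.90 / 0.2760 ≈ 405.43

x_D = 378.53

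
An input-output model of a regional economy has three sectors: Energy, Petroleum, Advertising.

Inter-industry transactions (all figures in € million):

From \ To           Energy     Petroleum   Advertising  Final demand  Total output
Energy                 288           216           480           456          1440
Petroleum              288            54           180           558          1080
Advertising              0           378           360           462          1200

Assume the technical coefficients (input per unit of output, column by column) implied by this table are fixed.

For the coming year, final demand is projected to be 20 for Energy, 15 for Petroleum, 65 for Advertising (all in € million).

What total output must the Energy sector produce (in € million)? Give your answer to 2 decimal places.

Technical coefficients a_ij = z_ij / X_j:
  a_11 = 288/1440 = 0.20, a_21 = 288/1440 = 0.20, a_31 = 0/1440 = 0.00
  a_12 = 216/1080 = 0.20, a_22 = 54/1080 = 0.05, a_32 = 378/1080 = 0.35
  a_13 = 480/1200 = 0.40, a_23 = 180/1200 = 0.15, a_33 = 360/1200 = 0.30
I − A =
  [   0.80    -0.20    -0.40]
  [  -0.20     0.95    -0.15]
  [   0.00    -0.35     0.70]
Cofactors of I−A, C_ij = (−1)^(i+j)·(minor ij) (rows/columns in the sector order above):
  C_11 = (0.95)(0.70) − (-0.15)(-0.35) = 0.6125
  C_12 = −[(-0.20)(0.70) − (-0.15)(0.00)] = 0.1400
  C_13 = (-0.20)(-0.35) − (0.95)(0.00) = 0.0700
  C_21 = −[(-0.20)(0.70) − (-0.40)(-0.35)] = 0.2800
  C_22 = (0.80)(0.70) − (-0.40)(0.00) = 0.5600
  C_23 = −[(0.80)(-0.35) − (-0.20)(0.00)] = 0.2800
  C_31 = (-0.20)(-0.15) − (-0.40)(0.95) = 0.4100
  C_32 = −[(0.80)(-0.15) − (-0.40)(-0.20)] = 0.2000
  C_33 = (0.80)(0.95) − (-0.20)(-0.20) = 0.7200
det(I−A) = Σ_j (I−A)_1j·C_1j = (0.80)(0.6125) + (-0.20)(0.1400) + (-0.40)(0.0700) = 0.4340
adj(I−A) = Cᵀ =
  [ 0.6125   0.2800   0.4100]
  [ 0.1400   0.5600   0.2000]
  [ 0.0700   0.2800   0.7200]
(I − A)⁻¹ = adj(I−A) / det(I−A) ≈
  [   1.4113     0.6452     0.9447]
  [   0.3226     1.2903     0.4608]
  [   0.1613     0.6452     1.6590]
x = (I − A)⁻¹ d = adj(I−A)·d / det(I−A), with det(I−A) = 0.4340:
  x_1 = (0.6125·20 + 0.2800·15 + 0.4100·65) / 0.4340 = 43.10 / 0.4340 ≈ 99.31
  x_2 = (0.1400·20 + 0.5600·15 + 0.2000·65) / 0.4340 = 24.20 / 0.4340 ≈ 55.76
  x_3 = (0.0700·20 + 0.2800·15 + 0.7200·65) / 0.4340 = 52.40 / 0.4340 ≈ 120.74

x_1 = 99.31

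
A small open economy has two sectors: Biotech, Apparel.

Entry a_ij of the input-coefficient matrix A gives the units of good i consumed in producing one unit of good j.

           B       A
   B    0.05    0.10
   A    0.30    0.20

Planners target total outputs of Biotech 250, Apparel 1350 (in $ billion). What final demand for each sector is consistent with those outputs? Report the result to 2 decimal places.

d_B = 102.50, d_A = 1005.00

I − A =
  [   0.95    -0.10]
  [  -0.30     0.80]
d = (I − A) x:
  d_B = (+0.95)·250 + (-0.10)·1350 = 102.50
  d_A = (-0.30)·250 + (+0.80)·1350 = 1005.00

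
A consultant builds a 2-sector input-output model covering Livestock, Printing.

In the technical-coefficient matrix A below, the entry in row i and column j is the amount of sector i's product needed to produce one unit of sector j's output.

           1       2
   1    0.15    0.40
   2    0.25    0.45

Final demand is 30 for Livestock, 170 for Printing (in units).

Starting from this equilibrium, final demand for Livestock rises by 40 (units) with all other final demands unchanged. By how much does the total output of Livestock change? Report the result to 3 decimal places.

I − A =
  [   0.85    -0.40]
  [  -0.25     0.55]
det(I−A) = (0.85)(0.55) − (-0.40)(-0.25) = 0.3675
adj(I−A) = [[0.55, 0.40], [0.25, 0.85]]
(I − A)⁻¹ = adj(I−A) / det(I−A) ≈
  [   1.4966     1.0884]
  [   0.6803     2.3129]
Δx = (I − A)⁻¹ Δd with Δd having +40 in the Livestock component and 0 elsewhere.
So Δx_1 = L_11 · (+40), where L_11 = adj(I−A)_11 / det(I−A) = 0.55 / 0.3675.
Δx_1 = 0.55 × (+40) / 0.3675 = 22.00 / 0.3675 ≈ 59.864.

Δx_1 = 59.864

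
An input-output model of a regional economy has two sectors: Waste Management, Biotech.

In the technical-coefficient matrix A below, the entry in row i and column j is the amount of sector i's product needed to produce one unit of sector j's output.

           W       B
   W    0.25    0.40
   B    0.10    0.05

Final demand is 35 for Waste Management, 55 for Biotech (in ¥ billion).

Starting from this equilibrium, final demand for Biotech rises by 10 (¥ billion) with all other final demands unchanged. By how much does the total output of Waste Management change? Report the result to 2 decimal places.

I − A =
  [   0.75    -0.40]
  [  -0.10     0.95]
det(I−A) = (0.75)(0.95) − (-0.40)(-0.10) = 0.6725
adj(I−A) = [[0.95, 0.40], [0.10, 0.75]]
(I − A)⁻¹ = adj(I−A) / det(I−A) ≈
  [   1.4126     0.5948]
  [   0.1487     1.1152]
Δx = (I − A)⁻¹ Δd with Δd having +10 in the Biotech component and 0 elsewhere.
So Δx_W = L_WB · (+10), where L_WB = adj(I−A)_WB / det(I−A) = 0.40 / 0.6725.
Δx_W = 0.40 × (+10) / 0.6725 = 4.00 / 0.6725 ≈ 5.95.

Δx_W = 5.95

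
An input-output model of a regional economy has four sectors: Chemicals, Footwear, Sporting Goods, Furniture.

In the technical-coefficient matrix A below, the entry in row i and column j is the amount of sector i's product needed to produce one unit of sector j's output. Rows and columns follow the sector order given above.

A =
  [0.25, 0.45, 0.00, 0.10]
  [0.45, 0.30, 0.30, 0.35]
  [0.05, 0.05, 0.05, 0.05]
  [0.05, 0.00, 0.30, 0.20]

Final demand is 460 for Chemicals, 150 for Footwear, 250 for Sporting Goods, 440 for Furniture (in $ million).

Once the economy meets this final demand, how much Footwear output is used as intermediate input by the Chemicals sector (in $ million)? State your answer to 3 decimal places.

I − A =
  [   0.75    -0.45     0.00    -0.10]
  [  -0.45     0.70    -0.30    -0.35]
  [  -0.05    -0.05     0.95    -0.05]
  [  -0.05     0.00    -0.30     0.80]
Compute the cofactors C_ij = (−1)^(i+j)·(3×3 minor ij) of I−A; the adjugate is their transpose:
adj(I−A) = Cᵀ =
  [ 0.504250   0.336750   0.176250   0.221375]
  [ 0.369875   0.552500   0.270750   0.304875]
  [ 0.048625   0.048875   0.246625   0.042875]
  [ 0.049750   0.039375   0.103500   0.288375]
det(I−A) = Σ_j (I−A)_1j·C_1j = (0.75)(0.504250) + (-0.45)(0.369875) + (0.00)(0.048625) + (-0.10)(0.049750) = 0.20676875
(I − A)⁻¹ = adj(I−A) / det(I−A) ≈
  [   2.4387     1.6286     0.8524     1.0706]
  [   1.7888     2.6721     1.3094     1.4745]
  [   0.2352     0.2364     1.1928     0.2074]
  [   0.2406     0.1904     0.5006     1.3947]
First solve x = (I − A)⁻¹ d = adj(I−A)·d / det(I−A); in particular x_1 = (0.504250·460 + 0.336750·150 + 0.176250·250 + 0.221375·440) / 0.20676875 = 423.935 / 0.20676875 ≈ 2050.28565.
Intermediate flow from 2 to 1: z_21 = a_21 · x_1 = 0.45 × 423.935 / 0.20676875 = 190.77075 / 0.20676875 ≈ 922.629.

z_21 = 922.629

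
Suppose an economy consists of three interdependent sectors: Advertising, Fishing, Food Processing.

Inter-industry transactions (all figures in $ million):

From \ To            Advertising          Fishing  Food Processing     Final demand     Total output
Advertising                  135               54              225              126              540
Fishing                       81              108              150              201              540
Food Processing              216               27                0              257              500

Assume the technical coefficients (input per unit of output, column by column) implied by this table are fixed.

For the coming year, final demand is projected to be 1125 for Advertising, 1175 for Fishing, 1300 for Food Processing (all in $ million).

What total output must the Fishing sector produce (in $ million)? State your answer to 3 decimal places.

Technical coefficients a_ij = z_ij / X_j:
  a_11 = 135/540 = 0.25, a_21 = 81/540 = 0.15, a_31 = 216/540 = 0.40
  a_12 = 54/540 = 0.10, a_22 = 108/540 = 0.20, a_32 = 27/540 = 0.05
  a_13 = 225/500 = 0.45, a_23 = 150/500 = 0.30, a_33 = 0/500 = 0.00
I − A =
  [   0.75    -0.10    -0.45]
  [  -0.15     0.80    -0.30]
  [  -0.40    -0.05     1.00]
Cofactors of I−A, C_ij = (−1)^(i+j)·(minor ij) (rows/columns in the sector order above):
  C_11 = (0.80)(1.00) − (-0.30)(-0.05) = 0.7850
  C_12 = −[(-0.15)(1.00) − (-0.30)(-0.40)] = 0.2700
  C_13 = (-0.15)(-0.05) − (0.80)(-0.40) = 0.3275
  C_21 = −[(-0.10)(1.00) − (-0.45)(-0.05)] = 0.1225
  C_22 = (0.75)(1.00) − (-0.45)(-0.40) = 0.5700
  C_23 = −[(0.75)(-0.05) − (-0.10)(-0.40)] = 0.0775
  C_31 = (-0.10)(-0.30) − (-0.45)(0.80) = 0.3900
  C_32 = −[(0.75)(-0.30) − (-0.45)(-0.15)] = 0.2925
  C_33 = (0.75)(0.80) − (-0.10)(-0.15) = 0.5850
det(I−A) = Σ_j (I−A)_1j·C_1j = (0.75)(0.7850) + (-0.10)(0.2700) + (-0.45)(0.3275) = 0.414375
adj(I−A) = Cᵀ =
  [ 0.7850   0.1225   0.3900]
  [ 0.2700   0.5700   0.2925]
  [ 0.3275   0.0775   0.5850]
(I − A)⁻¹ = adj(I−A) / det(I−A) ≈
  [   1.8944     0.2956     0.9412]
  [   0.6516     1.3756     0.7059]
  [   0.7903     0.1870     1.4118]
x = (I − A)⁻¹ d = adj(I−A)·d / det(I−A), with det(I−A) = 0.414375:
  x_1 = (0.7850·1125 + 0.1225·1175 + 0.3900·1300) / 0.414375 = 1534.0625 / 0.414375 ≈ 3702.112
  x_2 = (0.2700·1125 + 0.5700·1175 + 0.2925·1300) / 0.414375 = 1353.75 / 0.414375 ≈ 3266.968
  x_3 = (0.3275·1125 + 0.0775·1175 + 0.5850·1300) / 0.414375 = 1220.00 / 0.414375 ≈ 2944.193

x_2 = 3266.968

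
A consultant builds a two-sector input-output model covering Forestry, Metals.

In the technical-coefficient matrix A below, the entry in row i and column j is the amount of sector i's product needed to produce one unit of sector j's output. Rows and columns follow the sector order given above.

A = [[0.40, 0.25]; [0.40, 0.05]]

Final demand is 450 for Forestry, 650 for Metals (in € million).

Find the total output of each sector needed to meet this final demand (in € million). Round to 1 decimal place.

I − A =
  [   0.60    -0.25]
  [  -0.40     0.95]
det(I−A) = (0.60)(0.95) − (-0.25)(-0.40) = 0.4700
adj(I−A) = [[0.95, 0.25], [0.40, 0.60]]
(I − A)⁻¹ = adj(I−A) / det(I−A) ≈
  [   2.0213     0.5319]
  [   0.8511     1.2766]
x = (I − A)⁻¹ d = adj(I−A)·d / det(I−A), with det(I−A) = 0.4700:
  x_1 = (0.95·450 + 0.25·650) / 0.4700 = 590.00 / 0.4700 ≈ 1255.3
  x_2 = (0.40·450 + 0.60·650) / 0.4700 = 570.00 / 0.4700 ≈ 1212.8

x_1 = 1255.3, x_2 = 1212.8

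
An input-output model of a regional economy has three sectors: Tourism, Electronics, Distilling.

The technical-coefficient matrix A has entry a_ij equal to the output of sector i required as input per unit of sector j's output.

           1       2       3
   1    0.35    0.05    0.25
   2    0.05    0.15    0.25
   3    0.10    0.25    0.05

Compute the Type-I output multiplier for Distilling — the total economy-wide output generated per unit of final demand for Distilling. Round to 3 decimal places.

I − A =
  [   0.65    -0.05    -0.25]
  [  -0.05     0.85    -0.25]
  [  -0.10    -0.25     0.95]
Cofactors of I−A, C_ij = (−1)^(i+j)·(minor ij) (rows/columns in the sector order above):
  C_11 = (0.85)(0.95) − (-0.25)(-0.25) = 0.7450
  C_12 = −[(-0.05)(0.95) − (-0.25)(-0.10)] = 0.0725
  C_13 = (-0.05)(-0.25) − (0.85)(-0.10) = 0.0975
  C_21 = −[(-0.05)(0.95) − (-0.25)(-0.25)] = 0.1100
  C_22 = (0.65)(0.95) − (-0.25)(-0.10) = 0.5925
  C_23 = −[(0.65)(-0.25) − (-0.05)(-0.10)] = 0.1675
  C_31 = (-0.05)(-0.25) − (-0.25)(0.85) = 0.2250
  C_32 = −[(0.65)(-0.25) − (-0.25)(-0.05)] = 0.1750
  C_33 = (0.65)(0.85) − (-0.05)(-0.05) = 0.5500
det(I−A) = Σ_j (I−A)_1j·C_1j = (0.65)(0.7450) + (-0.05)(0.0725) + (-0.25)(0.0975) = 0.45625
adj(I−A) = Cᵀ =
  [ 0.7450   0.1100   0.2250]
  [ 0.0725   0.5925   0.1750]
  [ 0.0975   0.1675   0.5500]
(I − A)⁻¹ = adj(I−A) / det(I−A) ≈
  [   1.6329     0.2411     0.4932]
  [   0.1589     1.2986     0.3836]
  [   0.2137     0.3671     1.2055]
The output multiplier for sector j is the column-j sum of the Leontief inverse (I − A)⁻¹ = adj(I−A) / det(I−A).
Column 3 of adj(I−A): (0.2250, 0.1750, 0.5500); det(I−A) = 0.45625.
m_3 = (0.2250 + 0.1750 + 0.5500) / 0.45625 = 0.95 / 0.45625 ≈ 2.082.

m_3 = 2.082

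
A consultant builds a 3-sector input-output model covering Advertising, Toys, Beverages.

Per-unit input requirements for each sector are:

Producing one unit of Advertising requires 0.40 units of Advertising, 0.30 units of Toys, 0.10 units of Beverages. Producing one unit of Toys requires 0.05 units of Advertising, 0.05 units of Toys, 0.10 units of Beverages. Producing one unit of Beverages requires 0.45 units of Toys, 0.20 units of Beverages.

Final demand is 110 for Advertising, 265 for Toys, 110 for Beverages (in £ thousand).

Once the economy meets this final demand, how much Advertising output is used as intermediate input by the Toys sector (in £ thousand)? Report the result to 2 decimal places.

z_AT = 22.69

I − A =
  [   0.60    -0.05     0.00]
  [  -0.30     0.95    -0.45]
  [  -0.10    -0.10     0.80]
Cofactors of I−A, C_ij = (−1)^(i+j)·(minor ij) (rows/columns in the sector order above):
  C_11 = (0.95)(0.80) − (-0.45)(-0.10) = 0.7150
  C_12 = −[(-0.30)(0.80) − (-0.45)(-0.10)] = 0.2850
  C_13 = (-0.30)(-0.10) − (0.95)(-0.10) = 0.1250
  C_21 = −[(-0.05)(0.80) − (0.00)(-0.10)] = 0.0400
  C_22 = (0.60)(0.80) − (0.00)(-0.10) = 0.4800
  C_23 = −[(0.60)(-0.10) − (-0.05)(-0.10)] = 0.0650
  C_31 = (-0.05)(-0.45) − (0.00)(0.95) = 0.0225
  C_32 = −[(0.60)(-0.45) − (0.00)(-0.30)] = 0.2700
  C_33 = (0.60)(0.95) − (-0.05)(-0.30) = 0.5550
det(I−A) = Σ_j (I−A)_1j·C_1j = (0.60)(0.7150) + (-0.05)(0.2850) + (0.00)(0.1250) = 0.41475
adj(I−A) = Cᵀ =
  [ 0.7150   0.0400   0.0225]
  [ 0.2850   0.4800   0.2700]
  [ 0.1250   0.0650   0.5550]
(I − A)⁻¹ = adj(I−A) / det(I−A) ≈
  [   1.7239     0.0964     0.0542]
  [   0.6872     1.1573     0.6510]
  [   0.3014     0.1567     1.3382]
First solve x = (I − A)⁻¹ d = adj(I−A)·d / det(I−A); in particular x_T = (0.2850·110 + 0.4800·265 + 0.2700·110) / 0.41475 = 188.25 / 0.41475 ≈ 453.8879.
Intermediate flow from A to T: z_AT = a_AT · x_T = 0.05 × 188.25 / 0.41475 = 9.4125 / 0.41475 ≈ 22.69.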